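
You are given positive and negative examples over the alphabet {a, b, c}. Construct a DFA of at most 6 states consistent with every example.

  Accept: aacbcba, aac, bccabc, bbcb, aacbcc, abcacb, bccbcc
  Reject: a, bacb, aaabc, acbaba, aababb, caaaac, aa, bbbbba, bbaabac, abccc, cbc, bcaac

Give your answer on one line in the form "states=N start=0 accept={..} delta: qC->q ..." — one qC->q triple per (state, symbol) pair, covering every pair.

states=5 start=0 accept={1,4} delta: 0a->0 0b->1 0c->1 1a->1 1b->2 1c->3 2a->2 2b->2 2c->0 3a->2 3b->0 3c->4 4a->3 4b->1 4c->0

State merging on the prefix tree: take the shortest (then alphabetical) example prefix whose next move is undefined and point that move at state 0, else 1, else 2, ...; a target is out if some Accept/Reject pair would then sit in one state with the same input left (inseparable). If every existing state is out, open a new one.
a: 0a undefined. 0a->0: ok.
b: 0b undefined. 0b->0: no, aac/aaabc meet in 0 with "c" left. Open state 1: 0b->1.
c: 0c undefined. 0c->0: no, aac/a meet in 0. 0c->1: ok.
ba: 1a undefined. 1a->0: no, aac/caaaac meet in 1. 1a->1: ok.
bb: 1b undefined. 1b->0: no, aacbcba/a meet in 0. 1b->1: no, aac/acbaba meet in 1. Open state 2: 1b->2.
bc: 1c undefined. 1c->0: no, aac/bacb meet in 1. 1c->1: no, aac/aaabc meet in 1. 1c->2: no, aacbcc/abccc meet in 2 with "cc" left. Open state 3: 1c->3.
bba: 2a undefined. 2a->0: no, aac/acbaba meet in 1. 2a->1: no, aac/acbaba meet in 1. 2a->2: ok.
bbb: 2b undefined. 2b->0: no, aac/bbaabac meet in 1. 2b->1: no, aac/acbaba meet in 1. 2b->2: ok.
bbc: 2c undefined. 2c->0: ok.
bca: 3a undefined. 3a->0: no, aacbcba/bcaac meet in 1. 3a->1: no, abcacb/bacb meet in 3 with "b" left. 3a->2: ok.
bcc: 3c undefined. 3c->0: no, aacbcba/abccc meet in 1. 3c->1: no, bccabc/a meet in 0. 3c->2: no, bccabc/a meet in 0. 3c->3: no, bccabc/a meet in 0. Open state 4: 3c->4.
bacb: 3b undefined. 3b->0: ok.
bcca: 4a undefined. 4a->0: no, bccabc/aaabc meet in 3. 4a->1: no, bccabc/a meet in 0. 4a->2: no, bccabc/a meet in 0. 4a->3: ok.
bccb: 4b undefined. 4b->0: no, bccbcc/aaabc meet in 3. 4b->1: ok.
abccc: 4c undefined. 4c->0: ok.
All examples now run through 5 states with every (state, symbol) defined. Accept strings end in {1,4}, Reject strings end in {0,2,3}; accept={1,4}.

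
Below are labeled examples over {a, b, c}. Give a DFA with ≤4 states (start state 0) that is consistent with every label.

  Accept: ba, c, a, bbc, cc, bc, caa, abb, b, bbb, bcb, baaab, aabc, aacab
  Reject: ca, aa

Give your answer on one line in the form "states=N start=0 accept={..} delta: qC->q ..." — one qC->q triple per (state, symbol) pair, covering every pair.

states=3 start=0 accept={0,1} delta: 0a->1 0b->0 0c->1 1a->2 1b->0 1c->0 2a->0 2b->0 2c->0

State merging on the prefix tree: take the shortest (then alphabetical) example prefix whose next move is undefined and point that move at state 0, else 1, else 2, ...; a target is out if some Accept/Reject pair would then sit in one state with the same input left (inseparable). If every existing state is out, open a new one.
a: 0a undefined. 0a->0: no, a/aa meet in 0. Open state 1: 0a->1.
b: 0b undefined. 0b->0: ok.
c: 0c undefined. 0c->0: no, ba/ca meet in 1. 0c->1: ok.
aa: 1a undefined. 1a->0: no, b/ca meet in 0. 1a->1: no, ba/ca meet in 1. Open state 2: 1a->2.
ab: 1b undefined. 1b->0: ok.
cc: 1c undefined. 1c->0: ok.
aab: 2b undefined. 2b->0: ok.
aac: 2c undefined. 2c->0: ok.
caa: 2a undefined. 2a->0: ok.
All examples now run through 3 states with every (state, symbol) defined. Accept strings end in {0,1}, Reject strings end in {2}; accept={0,1}.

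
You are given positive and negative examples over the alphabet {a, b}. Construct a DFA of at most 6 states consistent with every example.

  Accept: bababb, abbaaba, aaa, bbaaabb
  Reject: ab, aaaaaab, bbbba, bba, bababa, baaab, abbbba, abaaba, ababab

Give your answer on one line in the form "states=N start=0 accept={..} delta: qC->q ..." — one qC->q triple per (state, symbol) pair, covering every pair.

Fold the examples into a partial DFA from state 0: repeatedly fix the first undefined (state, symbol) met by the shortest-then-alphabetical prefix, trying targets in increasing order and rejecting any under which an Accept and a Reject string meet in one state with the same remainder; add a state when all current targets are rejected. Accepting states are where Accept strings end.
a: 0a undefined. 0a->0: ok.
b: 0b undefined. 0b->0: no, bababb/ab meet in 0. Open state 1: 0b->1.
ba: 1a undefined. 1a->0: no, aaa/bababa meet in 0. 1a->1: ok.
bb: 1b undefined. 1b->0: no, bababb/bbbba meet in 0. 1b->1: no, bababb/ab meet in 1. Open state 2: 1b->2.
bba: 2a undefined. 2a->0: no, bababb/baaab meet in 2. 2a->1: no, abbaaba/ab meet in 1. 2a->2: no, abbaaba/bababa meet in 2 with "ba" left. Open state 3: 2a->3.
bbb: 2b undefined. 2b->0: ok.
bbaa: 3a undefined. 3a->0: no, abbaaba/ab meet in 1. 3a->1: no, abbaaba/bba meet in 3. 3a->2: ok.
babab: 3b undefined. 3b->0: no, bababb/ab meet in 1. 3b->1: no, bababb/baaab meet in 2. 3b->2: ok.
All examples now run through 4 states with every (state, symbol) defined. Accept strings end in {0}, Reject strings end in {1,2,3}; accept={0}.

states=4 start=0 accept={0} delta: 0a->0 0b->1 1a->1 1b->2 2a->3 2b->0 3a->2 3b->2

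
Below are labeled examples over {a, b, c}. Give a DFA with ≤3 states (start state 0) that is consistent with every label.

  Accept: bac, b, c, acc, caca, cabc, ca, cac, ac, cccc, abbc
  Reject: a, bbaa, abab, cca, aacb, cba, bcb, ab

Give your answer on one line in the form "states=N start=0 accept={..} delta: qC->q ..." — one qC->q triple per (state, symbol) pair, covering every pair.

Grow the machine one transition at a time. Run the examples from 0; the earliest place one falls off (shortest prefix, ties alphabetical) gets sent to the lowest-numbered state that keeps every Accept/Reject pair distinguishable — a pair clashes when both reach the same state with identical unread suffix — and to a fresh state only if none does.
a: 0a undefined. 0a->0: no, b/ab meet in 0 with "b" left. Open state 1: 0a->1.
b: 0b undefined. 0b->0: ok.
c: 0c undefined. 0c->0: no, b/bcb meet in 0. 0c->1: no, c/a meet in 1. Open state 2: 0c->2.
aa: 1a undefined. 1a->0: no, b/bbaa meet in 0. 1a->1: ok.
ab: 1b undefined. 1b->0: no, b/abab meet in 0. 1b->1: ok.
ac: 1c undefined. 1c->0: no, bac/aacb meet in 0. 1c->1: no, bac/a meet in 1. 1c->2: ok.
ca: 2a undefined. 2a->0: ok.
cb: 2b undefined. 2b->0: no, b/aacb meet in 0. 2b->1: ok.
cc: 2c undefined. 2c->0: ok.
All examples now run through 3 states with every (state, symbol) defined. Accept strings end in {0,2}, Reject strings end in {1}; accept={0,2}.

states=3 start=0 accept={0,2} delta: 0a->1 0b->0 0c->2 1a->1 1b->1 1c->2 2a->0 2b->1 2c->0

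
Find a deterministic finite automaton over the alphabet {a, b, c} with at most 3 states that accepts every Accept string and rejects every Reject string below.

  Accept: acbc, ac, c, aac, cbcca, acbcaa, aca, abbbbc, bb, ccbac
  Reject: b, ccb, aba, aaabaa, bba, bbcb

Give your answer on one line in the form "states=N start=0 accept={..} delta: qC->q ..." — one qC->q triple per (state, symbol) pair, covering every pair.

states=3 start=0 accept={0,2} delta: 0a->0 0b->1 0c->0 1a->1 1b->2 1c->0 2a->1 2b->0 2c->0

Fold the examples into a partial DFA from state 0: repeatedly fix the first undefined (state, symbol) met by the shortest-then-alphabetical prefix, trying targets in increasing order and rejecting any under which an Accept and a Reject string meet in one state with the same remainder; add a state when all current targets are rejected. Accepting states are where Accept strings end.
a: 0a undefined. 0a->0: ok.
b: 0b undefined. 0b->0: no, bb/b meet in 0. Open state 1: 0b->1.
c: 0c undefined. 0c->0: ok.
bb: 1b undefined. 1b->0: no, ac/bba meet in 0. 1b->1: no, bb/b meet in 1. Open state 2: 1b->2.
aba: 1a undefined. 1a->0: no, ac/aba meet in 0. 1a->1: ok.
bba: 2a undefined. 2a->0: no, ac/bba meet in 0. 2a->1: ok.
bbc: 2c undefined. 2c->0: ok.
cbc: 1c undefined. 1c->0: ok.
abbb: 2b undefined. 2b->0: ok.
All examples now run through 3 states with every (state, symbol) defined. Accept strings end in {0,2}, Reject strings end in {1}; accept={0,2}.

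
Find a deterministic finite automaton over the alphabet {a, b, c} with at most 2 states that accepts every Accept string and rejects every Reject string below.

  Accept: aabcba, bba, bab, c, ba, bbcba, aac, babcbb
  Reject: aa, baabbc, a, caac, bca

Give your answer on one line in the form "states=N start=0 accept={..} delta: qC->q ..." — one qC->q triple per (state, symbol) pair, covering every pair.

states=2 start=0 accept={1} delta: 0a->0 0b->1 0c->1 1a->1 1b->1 1c->0

Grow the machine one transition at a time. Run the examples from 0; the earliest place one falls off (shortest prefix, ties alphabetical) gets sent to the lowest-numbered state that keeps every Accept/Reject pair distinguishable — a pair clashes when both reach the same state with identical unread suffix — and to a fresh state only if none does.
a: 0a undefined. 0a->0: ok.
b: 0b undefined. 0b->0: no, bba/aa meet in 0. Open state 1: 0b->1.
c: 0c undefined. 0c->0: no, c/aa meet in 0. 0c->1: ok.
ba: 1a undefined. 1a->0: no, bab/caac meet in 1. 1a->1: ok.
bb: 1b undefined. 1b->0: no, bba/aa meet in 0. 1b->1: ok.
bc: 1c undefined. 1c->0: ok.
All examples now run through 2 states with every (state, symbol) defined. Accept strings end in {1}, Reject strings end in {0}; accept={1}.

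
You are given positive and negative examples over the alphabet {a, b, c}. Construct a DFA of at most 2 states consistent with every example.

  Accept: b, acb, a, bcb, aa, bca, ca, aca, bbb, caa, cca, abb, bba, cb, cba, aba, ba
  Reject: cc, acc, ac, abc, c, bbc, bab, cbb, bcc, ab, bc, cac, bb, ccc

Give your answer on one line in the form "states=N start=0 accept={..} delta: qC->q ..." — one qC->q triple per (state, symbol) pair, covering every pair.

states=2 start=0 accept={1} delta: 0a->1 0b->1 0c->0 1a->1 1b->0 1c->0

Fold the examples into a partial DFA from state 0: repeatedly fix the first undefined (state, symbol) met by the shortest-then-alphabetical prefix, trying targets in increasing order and rejecting any under which an Accept and a Reject string meet in one state with the same remainder; add a state when all current targets are rejected. Accepting states are where Accept strings end.
a: 0a undefined. 0a->0: no, b/ab meet in 0 with "b" left. Open state 1: 0a->1.
b: 0b undefined. 0b->0: no, b/bb meet in 0. 0b->1: ok.
c: 0c undefined. 0c->0: ok.
aa: 1a undefined. 1a->0: no, b/bab meet in 1. 1a->1: ok.
ab: 1b undefined. 1b->0: ok.
ac: 1c undefined. 1c->0: ok.
All examples now run through 2 states with every (state, symbol) defined. Accept strings end in {1}, Reject strings end in {0}; accept={1}.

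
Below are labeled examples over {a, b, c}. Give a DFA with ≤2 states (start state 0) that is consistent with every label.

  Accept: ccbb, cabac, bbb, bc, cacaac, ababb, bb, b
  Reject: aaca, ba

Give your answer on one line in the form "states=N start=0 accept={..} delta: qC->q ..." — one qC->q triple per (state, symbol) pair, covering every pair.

Fold the examples into a partial DFA from state 0: repeatedly fix the first undefined (state, symbol) met by the shortest-then-alphabetical prefix, trying targets in increasing order and rejecting any under which an Accept and a Reject string meet in one state with the same remainder; add a state when all current targets are rejected. Accepting states are where Accept strings end.
a: 0a undefined. 0a->0: ok.
b: 0b undefined. 0b->0: no, bbb/ba meet in 0. Open state 1: 0b->1.
c: 0c undefined. 0c->0: no, cacaac/aaca meet in 0. 0c->1: ok.
ba: 1a undefined. 1a->0: ok.
bb: 1b undefined. 1b->0: no, ababb/aaca meet in 0. 1b->1: ok.
bc: 1c undefined. 1c->0: no, bc/aaca meet in 0. 1c->1: ok.
All examples now run through 2 states with every (state, symbol) defined. Accept strings end in {1}, Reject strings end in {0}; accept={1}.

states=2 start=0 accept={1} delta: 0a->0 0b->1 0c->1 1a->0 1b->1 1c->1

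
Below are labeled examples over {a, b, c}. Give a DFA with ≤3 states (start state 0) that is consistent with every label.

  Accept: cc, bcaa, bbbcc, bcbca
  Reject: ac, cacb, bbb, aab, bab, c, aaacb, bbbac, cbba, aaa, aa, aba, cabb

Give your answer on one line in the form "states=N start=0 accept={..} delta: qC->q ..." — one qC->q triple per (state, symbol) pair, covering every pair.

Fold the examples into a partial DFA from state 0: repeatedly fix the first undefined (state, symbol) met by the shortest-then-alphabetical prefix, trying targets in increasing order and rejecting any under which an Accept and a Reject string meet in one state with the same remainder; add a state when all current targets are rejected. Accepting states are where Accept strings end.
a: 0a undefined. 0a->0: ok.
b: 0b undefined. 0b->0: ok.
c: 0c undefined. 0c->0: no, cc/ac meet in 0. Open state 1: 0c->1.
ca: 1a undefined. 1a->0: no, bcaa/bbb meet in 0. 1a->1: no, bcaa/ac meet in 1. Open state 2: 1a->2.
cb: 1b undefined. 1b->0: ok.
cc: 1c undefined. 1c->0: no, cc/bbb meet in 0. 1c->1: no, cc/ac meet in 1. 1c->2: ok.
cab: 2b undefined. 2b->0: ok.
cac: 2c undefined. 2c->0: ok.
bcaa: 2a undefined. 2a->0: no, bcaa/cacb meet in 0. 2a->1: no, bcaa/ac meet in 1. 2a->2: ok.
All examples now run through 3 states with every (state, symbol) defined. Accept strings end in {2}, Reject strings end in {0,1}; accept={2}.

states=3 start=0 accept={2} delta: 0a->0 0b->0 0c->1 1a->2 1b->0 1c->2 2a->2 2b->0 2c->0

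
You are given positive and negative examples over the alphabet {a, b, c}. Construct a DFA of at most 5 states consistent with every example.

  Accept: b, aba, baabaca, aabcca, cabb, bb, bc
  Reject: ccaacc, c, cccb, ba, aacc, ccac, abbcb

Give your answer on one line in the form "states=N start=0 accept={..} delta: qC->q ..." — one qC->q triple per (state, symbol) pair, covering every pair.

states=4 start=0 accept={1,3} delta: 0a->1 0b->1 0c->2 1a->0 1b->3 1c->3 2a->0 2b->0 2c->2 3a->1 3b->0 3c->0

State merging on the prefix tree: take the shortest (then alphabetical) example prefix whose next move is undefined and point that move at state 0, else 1, else 2, ...; a target is out if some Accept/Reject pair would then sit in one state with the same input left (inseparable). If every existing state is out, open a new one.
a: 0a undefined. 0a->0: no, aba/ba meet in 0 with "ba" left. Open state 1: 0a->1.
b: 0b undefined. 0b->0: no, bc/c meet in 0 with "c" left. 0b->1: ok.
c: 0c undefined. 0c->0: no, b/cccb meet in 1. 0c->1: no, b/c meet in 1. Open state 2: 0c->2.
aa: 1a undefined. 1a->0: ok.
ab: 1b undefined. 1b->0: no, bb/ba meet in 0. 1b->1: no, aba/ba meet in 0. 1b->2: no, bb/c meet in 2. Open state 3: 1b->3.
bc: 1c undefined. 1c->0: no, bc/ba meet in 0. 1c->1: no, aabcca/ba meet in 0. 1c->2: no, bc/c meet in 2. 1c->3: ok.
ca: 2a undefined. 2a->0: ok.
cc: 2c undefined. 2c->0: no, cabb/ccac meet in 3. 2c->1: no, b/aacc meet in 1. 2c->2: ok.
aba: 3a undefined. 3a->0: no, aba/ba meet in 0. 3a->1: ok.
abb: 3b undefined. 3b->0: ok.
cccb: 2b undefined. 2b->0: ok.
aabcc: 3c undefined. 3c->0: ok.
All examples now run through 4 states with every (state, symbol) defined. Accept strings end in {1,3}, Reject strings end in {0,2}; accept={1,3}.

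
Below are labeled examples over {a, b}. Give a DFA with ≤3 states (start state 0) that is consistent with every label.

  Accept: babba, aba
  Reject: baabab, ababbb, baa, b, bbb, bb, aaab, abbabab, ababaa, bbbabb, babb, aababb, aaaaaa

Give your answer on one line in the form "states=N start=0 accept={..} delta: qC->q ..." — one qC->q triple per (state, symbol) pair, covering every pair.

states=3 start=0 accept={2} delta: 0a->0 0b->1 1a->2 1b->0 2a->0 2b->0

State merging on the prefix tree: take the shortest (then alphabetical) example prefix whose next move is undefined and point that move at state 0, else 1, else 2, ...; a target is out if some Accept/Reject pair would then sit in one state with the same input left (inseparable). If every existing state is out, open a new one.
a: 0a undefined. 0a->0: ok.
b: 0b undefined. 0b->0: no, babba/baabab meet in 0. Open state 1: 0b->1.
ba: 1a undefined. 1a->0: no, aba/baa meet in 0. 1a->1: no, aba/baa meet in 1. Open state 2: 1a->2.
bb: 1b undefined. 1b->0: ok.
baa: 2a undefined. 2a->0: ok.
bab: 2b undefined. 2b->0: ok.
All examples now run through 3 states with every (state, symbol) defined. Accept strings end in {2}, Reject strings end in {0,1}; accept={2}.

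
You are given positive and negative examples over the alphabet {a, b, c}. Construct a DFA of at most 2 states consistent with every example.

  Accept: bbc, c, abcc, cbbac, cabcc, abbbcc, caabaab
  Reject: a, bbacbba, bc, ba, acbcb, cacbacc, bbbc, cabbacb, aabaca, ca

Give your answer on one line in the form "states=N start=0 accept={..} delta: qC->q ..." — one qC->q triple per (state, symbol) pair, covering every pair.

states=2 start=0 accept={1} delta: 0a->0 0b->1 0c->1 1a->0 1b->0 1c->0

State merging on the prefix tree: take the shortest (then alphabetical) example prefix whose next move is undefined and point that move at state 0, else 1, else 2, ...; a target is out if some Accept/Reject pair would then sit in one state with the same input left (inseparable). If every existing state is out, open a new one.
a: 0a undefined. 0a->0: ok.
b: 0b undefined. 0b->0: no, bbc/bc meet in 0 with "c" left. Open state 1: 0b->1.
c: 0c undefined. 0c->0: no, c/a meet in 0. 0c->1: ok.
ba: 1a undefined. 1a->0: ok.
bb: 1b undefined. 1b->0: ok.
bc: 1c undefined. 1c->0: ok.
All examples now run through 2 states with every (state, symbol) defined. Accept strings end in {1}, Reject strings end in {0}; accept={1}.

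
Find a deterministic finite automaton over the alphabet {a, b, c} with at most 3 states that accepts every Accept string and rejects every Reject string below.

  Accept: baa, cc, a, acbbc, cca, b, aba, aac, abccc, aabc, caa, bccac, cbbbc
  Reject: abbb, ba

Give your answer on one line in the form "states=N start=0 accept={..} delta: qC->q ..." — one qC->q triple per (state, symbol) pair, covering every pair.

states=3 start=0 accept={1,2} delta: 0a->1 0b->1 0c->1 1a->0 1b->0 1c->2 2a->1 2b->0 2c->1

Fold the examples into a partial DFA from state 0: repeatedly fix the first undefined (state, symbol) met by the shortest-then-alphabetical prefix, trying targets in increasing order and rejecting any under which an Accept and a Reject string meet in one state with the same remainder; add a state when all current targets are rejected. Accepting states are where Accept strings end.
a: 0a undefined. 0a->0: no, aba/ba meet in 0 with "ba" left. Open state 1: 0a->1.
b: 0b undefined. 0b->0: no, a/ba meet in 1. 0b->1: ok.
c: 0c undefined. 0c->0: no, caa/ba meet in 1 with "a" left. 0c->1: ok.
aa: 1a undefined. 1a->0: ok.
ab: 1b undefined. 1b->0: ok.
ac: 1c undefined. 1c->0: no, cc/abbb meet in 0. 1c->1: no, cca/abbb meet in 0. Open state 2: 1c->2.
acb: 2b undefined. 2b->0: ok.
bcc: 2c undefined. 2c->0: no, abccc/abbb meet in 0. 2c->1: ok.
cca: 2a undefined. 2a->0: no, cca/abbb meet in 0. 2a->1: ok.
All examples now run through 3 states with every (state, symbol) defined. Accept strings end in {1,2}, Reject strings end in {0}; accept={1,2}.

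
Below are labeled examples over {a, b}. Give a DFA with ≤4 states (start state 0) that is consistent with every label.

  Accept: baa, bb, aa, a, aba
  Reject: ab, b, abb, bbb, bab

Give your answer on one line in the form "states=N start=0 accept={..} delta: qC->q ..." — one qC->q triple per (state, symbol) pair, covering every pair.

states=4 start=0 accept={0,1} delta: 0a->1 0b->2 1a->0 1b->3 2a->0 2b->0 3a->0 3b->2

Grow the machine one transition at a time. Run the examples from 0; the earliest place one falls off (shortest prefix, ties alphabetical) gets sent to the lowest-numbered state that keeps every Accept/Reject pair distinguishable — a pair clashes when both reach the same state with identical unread suffix — and to a fresh state only if none does.
a: 0a undefined. 0a->0: no, bb/abb meet in 0 with "bb" left. Open state 1: 0a->1.
b: 0b undefined. 0b->0: no, bb/b meet in 0. 0b->1: no, bb/ab meet in 1 with "b" left. Open state 2: 0b->2.
aa: 1a undefined. 1a->0: ok.
ab: 1b undefined. 1b->0: no, aa/ab meet in 0. 1b->1: no, a/ab meet in 1. 1b->2: no, bb/abb meet in 2 with "b" left. Open state 3: 1b->3.
ba: 2a undefined. 2a->0: ok.
bb: 2b undefined. 2b->0: ok.
aba: 3a undefined. 3a->0: ok.
abb: 3b undefined. 3b->0: no, bb/abb meet in 0. 3b->1: no, baa/abb meet in 1. 3b->2: ok.
All examples now run through 4 states with every (state, symbol) defined. Accept strings end in {0,1}, Reject strings end in {2,3}; accept={0,1}.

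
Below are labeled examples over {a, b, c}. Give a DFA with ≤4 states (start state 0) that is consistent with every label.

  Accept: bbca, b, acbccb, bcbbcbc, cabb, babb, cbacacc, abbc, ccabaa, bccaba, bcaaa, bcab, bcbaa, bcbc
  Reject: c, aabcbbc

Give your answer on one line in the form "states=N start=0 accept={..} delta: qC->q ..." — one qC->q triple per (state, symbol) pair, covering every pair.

Fold the examples into a partial DFA from state 0: repeatedly fix the first undefined (state, symbol) met by the shortest-then-alphabetical prefix, trying targets in increasing order and rejecting any under which an Accept and a Reject string meet in one state with the same remainder; add a state when all current targets are rejected. Accepting states are where Accept strings end.
a: 0a undefined. 0a->0: ok.
b: 0b undefined. 0b->0: no, abbc/c meet in 0 with "c" left. Open state 1: 0b->1.
c: 0c undefined. 0c->0: ok.
ba: 1a undefined. 1a->0: no, cbacacc/c meet in 0. 1a->1: ok.
bb: 1b undefined. 1b->0: no, bbca/c meet in 0. 1b->1: ok.
bc: 1c undefined. 1c->0: no, bbca/c meet in 0. 1c->1: no, bbca/aabcbbc meet in 1. Open state 2: 1c->2.
bca: 2a undefined. 2a->0: no, bbca/c meet in 0. 2a->1: ok.
bcb: 2b undefined. 2b->0: no, bcbbcbc/c meet in 0. 2b->1: no, bcbbcbc/aabcbbc meet in 2. 2b->2: no, cbacacc/aabcbbc meet in 2 with "c" left. Open state 3: 2b->3.
bcc: 2c undefined. 2c->0: no, cbacacc/c meet in 0. 2c->1: ok.
bcba: 3a undefined. 3a->0: no, bcbaa/c meet in 0. 3a->1: ok.
bcbb: 3b undefined. 3b->0: ok.
bcbc: 3c undefined. 3c->0: no, bcbc/c meet in 0. 3c->1: ok.
All examples now run through 4 states with every (state, symbol) defined. Accept strings end in {1,2}, Reject strings end in {0}; accept={1,2}.

states=4 start=0 accept={1,2} delta: 0a->0 0b->1 0c->0 1a->1 1b->1 1c->2 2a->1 2b->3 2c->1 3a->1 3b->0 3c->1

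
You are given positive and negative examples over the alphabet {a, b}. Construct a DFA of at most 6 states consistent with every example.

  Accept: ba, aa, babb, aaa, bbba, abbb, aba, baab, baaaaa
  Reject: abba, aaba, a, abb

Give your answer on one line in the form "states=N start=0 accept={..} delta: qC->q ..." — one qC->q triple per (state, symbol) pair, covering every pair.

State merging on the prefix tree: take the shortest (then alphabetical) example prefix whose next move is undefined and point that move at state 0, else 1, else 2, ...; a target is out if some Accept/Reject pair would then sit in one state with the same input left (inseparable). If every existing state is out, open a new one.
a: 0a undefined. 0a->0: no, ba/aaba meet in 0 with "ba" left. Open state 1: 0a->1.
b: 0b undefined. 0b->0: no, ba/a meet in 1. 0b->1: no, bbba/abba meet in 1 with "bba" left. Open state 2: 0b->2.
aa: 1a undefined. 1a->0: no, ba/aaba meet in 2 with "a" left. 1a->1: no, aa/a meet in 1. 1a->2: ok.
ab: 1b undefined. 1b->0: no, ba/abba meet in 2 with "a" left. 1b->1: no, aa/abba meet in 2. 1b->2: ok.
ba: 2a undefined. 2a->0: no, babb/abb meet in 2 with "b" left. 2a->1: no, ba/a meet in 1. 2a->2: no, baab/abb meet in 2 with "b" left. Open state 3: 2a->3.
bb: 2b undefined. 2b->0: ok.
baa: 3a undefined. 3a->0: ok.
bab: 3b undefined. 3b->0: ok.
All examples now run through 4 states with every (state, symbol) defined. Accept strings end in {2,3}, Reject strings end in {0,1}; accept={2,3}.

states=4 start=0 accept={2,3} delta: 0a->1 0b->2 1a->2 1b->2 2a->3 2b->0 3a->0 3b->0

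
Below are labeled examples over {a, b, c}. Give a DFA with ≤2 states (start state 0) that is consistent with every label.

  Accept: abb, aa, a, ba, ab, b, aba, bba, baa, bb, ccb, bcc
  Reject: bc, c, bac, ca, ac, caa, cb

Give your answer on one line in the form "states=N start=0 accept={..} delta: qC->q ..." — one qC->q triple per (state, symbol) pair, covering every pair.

Fold the examples into a partial DFA from state 0: repeatedly fix the first undefined (state, symbol) met by the shortest-then-alphabetical prefix, trying targets in increasing order and rejecting any under which an Accept and a Reject string meet in one state with the same remainder; add a state when all current targets are rejected. Accepting states are where Accept strings end.
a: 0a undefined. 0a->0: ok.
b: 0b undefined. 0b->0: ok.
c: 0c undefined. 0c->0: no, abb/bc meet in 0. Open state 1: 0c->1.
ca: 1a undefined. 1a->0: no, abb/ca meet in 0. 1a->1: ok.
cb: 1b undefined. 1b->0: no, abb/cb meet in 0. 1b->1: ok.
cc: 1c undefined. 1c->0: ok.
All examples now run through 2 states with every (state, symbol) defined. Accept strings end in {0}, Reject strings end in {1}; accept={0}.

states=2 start=0 accept={0} delta: 0a->0 0b->0 0c->1 1a->1 1b->1 1c->0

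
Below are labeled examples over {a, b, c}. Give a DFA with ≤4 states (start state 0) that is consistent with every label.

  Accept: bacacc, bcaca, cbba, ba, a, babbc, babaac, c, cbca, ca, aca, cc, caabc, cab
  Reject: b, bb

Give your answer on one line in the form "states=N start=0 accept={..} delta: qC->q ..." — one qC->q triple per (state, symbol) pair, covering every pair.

Fold the examples into a partial DFA from state 0: repeatedly fix the first undefined (state, symbol) met by the shortest-then-alphabetical prefix, trying targets in increasing order and rejecting any under which an Accept and a Reject string meet in one state with the same remainder; add a state when all current targets are rejected. Accepting states are where Accept strings end.
a: 0a undefined. 0a->0: ok.
b: 0b undefined. 0b->0: no, ba/b meet in 0. Open state 1: 0b->1.
c: 0c undefined. 0c->0: no, cab/b meet in 1. 0c->1: no, c/b meet in 1. Open state 2: 0c->2.
ba: 1a undefined. 1a->0: ok.
bb: 1b undefined. 1b->0: no, ba/bb meet in 0. 1b->1: ok.
bc: 1c undefined. 1c->0: ok.
ca: 2a undefined. 2a->0: no, cab/b meet in 1. 2a->1: no, bcaca/b meet in 1. 2a->2: ok.
cb: 2b undefined. 2b->0: ok.
cc: 2c undefined. 2c->0: ok.
All examples now run through 3 states with every (state, symbol) defined. Accept strings end in {0,2}, Reject strings end in {1}; accept={0,2}.

states=3 start=0 accept={0,2} delta: 0a->0 0b->1 0c->2 1a->0 1b->1 1c->0 2a->2 2b->0 2c->0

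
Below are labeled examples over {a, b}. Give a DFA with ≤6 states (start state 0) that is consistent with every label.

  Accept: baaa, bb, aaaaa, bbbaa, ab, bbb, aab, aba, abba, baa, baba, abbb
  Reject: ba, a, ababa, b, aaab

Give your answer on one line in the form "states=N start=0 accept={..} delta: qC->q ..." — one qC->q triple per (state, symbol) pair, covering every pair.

states=6 start=0 accept={0,3,4,5} delta: 0a->1 0b->1 1a->2 1b->3 2a->4 2b->3 3a->0 3b->5 4a->3 4b->1 5a->3 5b->0

State merging on the prefix tree: take the shortest (then alphabetical) example prefix whose next move is undefined and point that move at state 0, else 1, else 2, ...; a target is out if some Accept/Reject pair would then sit in one state with the same input left (inseparable). If every existing state is out, open a new one.
a: 0a undefined. 0a->0: no, aaaaa/a meet in 0. Open state 1: 0a->1.
b: 0b undefined. 0b->0: no, bb/b meet in 0. 0b->1: ok.
aa: 1a undefined. 1a->0: no, baaa/ba meet in 0. 1a->1: no, baaa/ba meet in 1. Open state 2: 1a->2.
ab: 1b undefined. 1b->0: no, bbb/a meet in 1. 1b->1: no, bb/a meet in 1. 1b->2: no, bb/ba meet in 2. Open state 3: 1b->3.
aaa: 2a undefined. 2a->0: no, baaa/a meet in 1. 2a->1: no, baaa/ba meet in 2. 2a->2: no, baaa/ba meet in 2. 2a->3: no, bbb/aaab meet in 3 with "b" left. Open state 4: 2a->4.
aab: 2b undefined. 2b->0: no, baba/a meet in 1. 2b->1: no, aab/a meet in 1. 2b->2: no, aab/ba meet in 2. 2b->3: ok.
aba: 3a undefined. 3a->0: ok.
abb: 3b undefined. 3b->0: no, bbbaa/ba meet in 2. 3b->1: no, bbb/a meet in 1. 3b->2: no, bbb/ba meet in 2. 3b->3: no, bbbaa/a meet in 1. 3b->4: no, abbb/aaab meet in 4 with "b" left. Open state 5: 3b->5.
aaaa: 4a undefined. 4a->0: no, aaaaa/a meet in 1. 4a->1: no, baaa/a meet in 1. 4a->2: no, baaa/ba meet in 2. 4a->3: ok.
aaab: 4b undefined. 4b->0: no, aaaaa/aaab meet in 0. 4b->1: ok.
abba: 5a undefined. 5a->0: no, bbbaa/a meet in 1. 5a->1: no, bbbaa/ba meet in 2. 5a->2: no, abba/ba meet in 2. 5a->3: ok.
abbb: 5b undefined. 5b->0: ok.
All examples now run through 6 states with every (state, symbol) defined. Accept strings end in {0,3,4,5}, Reject strings end in {1,2}; accept={0,3,4,5}.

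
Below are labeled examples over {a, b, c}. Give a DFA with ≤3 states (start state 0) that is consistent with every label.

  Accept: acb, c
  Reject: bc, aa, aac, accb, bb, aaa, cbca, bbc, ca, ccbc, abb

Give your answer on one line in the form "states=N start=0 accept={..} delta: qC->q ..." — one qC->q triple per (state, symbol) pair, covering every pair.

Grow the machine one transition at a time. Run the examples from 0; the earliest place one falls off (shortest prefix, ties alphabetical) gets sent to the lowest-numbered state that keeps every Accept/Reject pair distinguishable — a pair clashes when both reach the same state with identical unread suffix — and to a fresh state only if none does.
a: 0a undefined. 0a->0: no, c/aac meet in 0 with "c" left. Open state 1: 0a->1.
b: 0b undefined. 0b->0: no, c/bc meet in 0 with "c" left. 0b->1: ok.
c: 0c undefined. 0c->0: ok.
aa: 1a undefined. 1a->0: no, c/aa meet in 0. 1a->1: ok.
ab: 1b undefined. 1b->0: no, c/bb meet in 0. 1b->1: ok.
ac: 1c undefined. 1c->0: no, acb/aa meet in 1. 1c->1: no, acb/bc meet in 1. Open state 2: 1c->2.
acb: 2b undefined. 2b->0: ok.
acc: 2c undefined. 2c->0: ok.
cbca: 2a undefined. 2a->0: no, acb/cbca meet in 0. 2a->1: ok.
All examples now run through 3 states with every (state, symbol) defined. Accept strings end in {0}, Reject strings end in {1,2}; accept={0}.

states=3 start=0 accept={0} delta: 0a->1 0b->1 0c->0 1a->1 1b->1 1c->2 2a->1 2b->0 2c->0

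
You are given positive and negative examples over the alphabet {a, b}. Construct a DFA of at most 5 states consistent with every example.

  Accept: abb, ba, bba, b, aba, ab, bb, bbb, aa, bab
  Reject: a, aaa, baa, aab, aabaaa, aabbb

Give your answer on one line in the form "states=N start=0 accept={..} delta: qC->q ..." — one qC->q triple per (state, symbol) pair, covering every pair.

states=5 start=0 accept={0,2,3} delta: 0a->1 0b->2 1a->3 1b->2 2a->0 2b->2 3a->1 3b->4 4a->1 4b->3

Fold the examples into a partial DFA from state 0: repeatedly fix the first undefined (state, symbol) met by the shortest-then-alphabetical prefix, trying targets in increasing order and rejecting any under which an Accept and a Reject string meet in one state with the same remainder; add a state when all current targets are rejected. Accepting states are where Accept strings end.
a: 0a undefined. 0a->0: no, b/aab meet in 0 with "b" left. Open state 1: 0a->1.
b: 0b undefined. 0b->0: no, ba/a meet in 1. 0b->1: no, b/a meet in 1. Open state 2: 0b->2.
aa: 1a undefined. 1a->0: no, b/aab meet in 2. 1a->1: no, ab/aab meet in 1 with "b" left. 1a->2: no, ba/aaa meet in 2 with "a" left. Open state 3: 1a->3.
ab: 1b undefined. 1b->0: no, aba/a meet in 1. 1b->1: no, abb/a meet in 1. 1b->2: ok.
ba: 2a undefined. 2a->0: ok.
bb: 2b undefined. 2b->0: no, bba/a meet in 1. 2b->1: no, abb/a meet in 1. 2b->2: ok.
aaa: 3a undefined. 3a->0: no, ba/aaa meet in 0. 3a->1: ok.
aab: 3b undefined. 3b->0: no, abb/aabbb meet in 2. 3b->1: no, abb/aabbb meet in 2. 3b->2: no, abb/aab meet in 2. 3b->3: no, aa/aab meet in 3. Open state 4: 3b->4.
aaba: 4a undefined. 4a->0: no, aa/aabaaa meet in 3. 4a->1: ok.
aabb: 4b undefined. 4b->0: no, abb/aabbb meet in 2. 4b->1: no, abb/aabbb meet in 2. 4b->2: no, abb/aabbb meet in 2. 4b->3: ok.
All examples now run through 5 states with every (state, symbol) defined. Accept strings end in {0,2,3}, Reject strings end in {1,4}; accept={0,2,3}.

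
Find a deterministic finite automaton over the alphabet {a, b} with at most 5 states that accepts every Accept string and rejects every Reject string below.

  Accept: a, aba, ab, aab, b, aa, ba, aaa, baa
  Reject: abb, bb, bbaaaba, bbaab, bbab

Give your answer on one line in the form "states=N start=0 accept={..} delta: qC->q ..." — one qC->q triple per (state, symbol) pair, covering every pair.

states=3 start=0 accept={0,1} delta: 0a->0 0b->1 1a->0 1b->2 2a->2 2b->2

Grow the machine one transition at a time. Run the examples from 0; the earliest place one falls off (shortest prefix, ties alphabetical) gets sent to the lowest-numbered state that keeps every Accept/Reject pair distinguishable — a pair clashes when both reach the same state with identical unread suffix — and to a fresh state only if none does.
a: 0a undefined. 0a->0: ok.
b: 0b undefined. 0b->0: no, a/abb meet in 0. Open state 1: 0b->1.
ba: 1a undefined. 1a->0: ok.
bb: 1b undefined. 1b->0: no, a/abb meet in 0. 1b->1: no, a/bbaaaba meet in 0. Open state 2: 1b->2.
bba: 2a undefined. 2a->0: no, a/bbaaaba meet in 0. 2a->1: no, a/bbaaaba meet in 0. 2a->2: ok.
bbab: 2b undefined. 2b->0: no, a/bbaaaba meet in 0. 2b->1: no, a/bbaaaba meet in 0. 2b->2: ok.
All examples now run through 3 states with every (state, symbol) defined. Accept strings end in {0,1}, Reject strings end in {2}; accept={0,1}.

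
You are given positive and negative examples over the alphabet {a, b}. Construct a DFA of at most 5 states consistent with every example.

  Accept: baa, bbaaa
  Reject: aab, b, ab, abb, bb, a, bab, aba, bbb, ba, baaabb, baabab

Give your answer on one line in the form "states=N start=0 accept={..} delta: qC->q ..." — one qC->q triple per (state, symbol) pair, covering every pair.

states=4 start=0 accept={3} delta: 0a->0 0b->1 1a->2 1b->1 2a->3 2b->0 3a->3 3b->0

Grow the machine one transition at a time. Run the examples from 0; the earliest place one falls off (shortest prefix, ties alphabetical) gets sent to the lowest-numbered state that keeps every Accept/Reject pair distinguishable — a pair clashes when both reach the same state with identical unread suffix — and to a fresh state only if none does.
a: 0a undefined. 0a->0: ok.
b: 0b undefined. 0b->0: no, baa/aab meet in 0. Open state 1: 0b->1.
ba: 1a undefined. 1a->0: no, baa/a meet in 0. 1a->1: no, baa/aab meet in 1. Open state 2: 1a->2.
bb: 1b undefined. 1b->0: no, bbaaa/abb meet in 0. 1b->1: ok.
baa: 2a undefined. 2a->0: no, baa/a meet in 0. 2a->1: no, baa/aab meet in 1. 2a->2: no, baa/aba meet in 2. Open state 3: 2a->3.
bab: 2b undefined. 2b->0: ok.
baaa: 3a undefined. 3a->0: no, bbaaa/a meet in 0. 3a->1: no, bbaaa/aab meet in 1. 3a->2: no, bbaaa/aba meet in 2. 3a->3: ok.
baab: 3b undefined. 3b->0: ok.
All examples now run through 4 states with every (state, symbol) defined. Accept strings end in {3}, Reject strings end in {0,1,2}; accept={3}.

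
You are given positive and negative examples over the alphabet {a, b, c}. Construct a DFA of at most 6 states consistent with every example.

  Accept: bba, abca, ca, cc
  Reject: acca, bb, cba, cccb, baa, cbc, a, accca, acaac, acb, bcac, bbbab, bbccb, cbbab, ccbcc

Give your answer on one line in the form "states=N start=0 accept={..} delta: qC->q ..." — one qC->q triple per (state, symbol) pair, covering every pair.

Grow the machine one transition at a time. Run the examples from 0; the earliest place one falls off (shortest prefix, ties alphabetical) gets sent to the lowest-numbered state that keeps every Accept/Reject pair distinguishable — a pair clashes when both reach the same state with identical unread suffix — and to a fresh state only if none does.
a: 0a undefined. 0a->0: ok.
b: 0b undefined. 0b->0: no, bba/bb meet in 0. Open state 1: 0b->1.
c: 0c undefined. 0c->0: no, ca/acca meet in 0. 0c->1: no, bba/cba meet in 1 with "ba" left. Open state 2: 0c->2.
ba: 1a undefined. 1a->0: ok.
bb: 1b undefined. 1b->0: no, bba/bb meet in 0. 1b->1: no, bba/baa meet in 0. 1b->2: ok.
bc: 1c undefined. 1c->0: no, abca/baa meet in 0. 1c->1: no, abca/baa meet in 0. 1c->2: ok.
ca: 2a undefined. 2a->0: no, bba/baa meet in 0. 2a->1: ok.
cb: 2b undefined. 2b->0: no, bba/bbbab meet in 1. 2b->1: no, bba/acb meet in 1. 2b->2: no, bba/cba meet in 1. Open state 3: 2b->3.
cc: 2c undefined. 2c->0: no, bba/accca meet in 1. 2c->1: no, bba/accca meet in 1. 2c->2: no, bba/acca meet in 1. 2c->3: no, cc/acb meet in 3. Open state 4: 2c->4.
cba: 3a undefined. 3a->0: no, bba/bbbab meet in 1. 3a->1: no, bba/cba meet in 1. 3a->2: ok.
cbb: 3b undefined. 3b->0: no, bba/cbbab meet in 1. 3b->1: no, bba/cbbab meet in 1. 3b->2: ok.
cbc: 3c undefined. 3c->0: ok.
ccb: 4b undefined. 4b->0: no, cc/ccbcc meet in 4. 4b->1: no, cc/ccbcc meet in 4. 4b->2: ok.
ccc: 4c undefined. 4c->0: no, bba/cccb meet in 1. 4c->1: no, bba/ccbcc meet in 1. 4c->2: no, bba/accca meet in 1. 4c->3: ok.
acca: 4a undefined. 4a->0: ok.
All examples now run through 5 states with every (state, symbol) defined. Accept strings end in {1,4}, Reject strings end in {0,2,3}; accept={1,4}.

states=5 start=0 accept={1,4} delta: 0a->0 0b->1 0c->2 1a->0 1b->2 1c->2 2a->1 2b->3 2c->4 3a->2 3b->2 3c->0 4a->0 4b->2 4c->3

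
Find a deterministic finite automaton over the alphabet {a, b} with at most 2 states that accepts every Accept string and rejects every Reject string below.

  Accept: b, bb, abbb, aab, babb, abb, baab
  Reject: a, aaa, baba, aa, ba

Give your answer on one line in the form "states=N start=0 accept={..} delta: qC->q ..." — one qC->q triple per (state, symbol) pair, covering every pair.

Grow the machine one transition at a time. Run the examples from 0; the earliest place one falls off (shortest prefix, ties alphabetical) gets sent to the lowest-numbered state that keeps every Accept/Reject pair distinguishable — a pair clashes when both reach the same state with identical unread suffix — and to a fresh state only if none does.
a: 0a undefined. 0a->0: ok.
b: 0b undefined. 0b->0: no, b/a meet in 0. Open state 1: 0b->1.
ba: 1a undefined. 1a->0: ok.
bb: 1b undefined. 1b->0: no, bb/a meet in 0. 1b->1: ok.
All examples now run through 2 states with every (state, symbol) defined. Accept strings end in {1}, Reject strings end in {0}; accept={1}.

states=2 start=0 accept={1} delta: 0a->0 0b->1 1a->0 1b->1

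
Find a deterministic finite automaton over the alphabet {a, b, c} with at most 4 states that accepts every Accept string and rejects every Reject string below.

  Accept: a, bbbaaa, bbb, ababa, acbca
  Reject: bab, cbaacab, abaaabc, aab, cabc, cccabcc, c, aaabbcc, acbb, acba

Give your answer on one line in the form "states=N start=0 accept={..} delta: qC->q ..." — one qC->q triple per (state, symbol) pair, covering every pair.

states=4 start=0 accept={0,3} delta: 0a->0 0b->1 0c->2 1a->0 1b->2 1c->1 2a->0 2b->3 2c->0 3a->1 3b->1 3c->0

Fold the examples into a partial DFA from state 0: repeatedly fix the first undefined (state, symbol) met by the shortest-then-alphabetical prefix, trying targets in increasing order and rejecting any under which an Accept and a Reject string meet in one state with the same remainder; add a state when all current targets are rejected. Accepting states are where Accept strings end.
a: 0a undefined. 0a->0: ok.
b: 0b undefined. 0b->0: no, a/bab meet in 0. Open state 1: 0b->1.
c: 0c undefined. 0c->0: no, a/c meet in 0. 0c->1: no, bbb/acbb meet in 1 with "bb" left. Open state 2: 0c->2.
ba: 1a undefined. 1a->0: ok.
bb: 1b undefined. 1b->0: no, bbb/bab meet in 1. 1b->1: no, bbb/bab meet in 1. 1b->2: ok.
ca: 2a undefined. 2a->0: ok.
cb: 2b undefined. 2b->0: no, a/acba meet in 0. 2b->1: no, a/acba meet in 0. 2b->2: no, a/acba meet in 0. Open state 3: 2b->3.
cc: 2c undefined. 2c->0: ok.
cba: 3a undefined. 3a->0: no, a/acba meet in 0. 3a->1: ok.
acbb: 3b undefined. 3b->0: no, a/acbb meet in 0. 3b->1: ok.
acbc: 3c undefined. 3c->0: ok.
cabc: 1c undefined. 1c->0: no, a/abaaabc meet in 0. 1c->1: ok.
All examples now run through 4 states with every (state, symbol) defined. Accept strings end in {0,3}, Reject strings end in {1,2}; accept={0,3}.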